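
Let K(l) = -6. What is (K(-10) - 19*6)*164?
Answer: -19680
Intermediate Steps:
(K(-10) - 19*6)*164 = (-6 - 19*6)*164 = (-6 - 114)*164 = -120*164 = -19680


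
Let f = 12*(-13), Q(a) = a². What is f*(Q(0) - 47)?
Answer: 7332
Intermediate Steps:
f = -156
f*(Q(0) - 47) = -156*(0² - 47) = -156*(0 - 47) = -156*(-47) = 7332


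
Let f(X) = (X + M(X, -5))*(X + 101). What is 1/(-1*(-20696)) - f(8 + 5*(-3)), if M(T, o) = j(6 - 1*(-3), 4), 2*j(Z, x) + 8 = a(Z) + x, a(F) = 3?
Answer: 14590681/20696 ≈ 705.00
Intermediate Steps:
j(Z, x) = -5/2 + x/2 (j(Z, x) = -4 + (3 + x)/2 = -4 + (3/2 + x/2) = -5/2 + x/2)
M(T, o) = -1/2 (M(T, o) = -5/2 + (1/2)*4 = -5/2 + 2 = -1/2)
f(X) = (101 + X)*(-1/2 + X) (f(X) = (X - 1/2)*(X + 101) = (-1/2 + X)*(101 + X) = (101 + X)*(-1/2 + X))
1/(-1*(-20696)) - f(8 + 5*(-3)) = 1/(-1*(-20696)) - (-101/2 + (8 + 5*(-3))**2 + 201*(8 + 5*(-3))/2) = 1/20696 - (-101/2 + (8 - 15)**2 + 201*(8 - 15)/2) = 1/20696 - (-101/2 + (-7)**2 + (201/2)*(-7)) = 1/20696 - (-101/2 + 49 - 1407/2) = 1/20696 - 1*(-705) = 1/20696 + 705 = 14590681/20696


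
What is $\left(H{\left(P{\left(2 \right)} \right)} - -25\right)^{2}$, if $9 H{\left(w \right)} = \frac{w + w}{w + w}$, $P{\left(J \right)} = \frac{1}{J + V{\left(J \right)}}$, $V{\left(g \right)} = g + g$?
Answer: $\frac{51076}{81} \approx 630.57$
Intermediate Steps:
$V{\left(g \right)} = 2 g$
$P{\left(J \right)} = \frac{1}{3 J}$ ($P{\left(J \right)} = \frac{1}{J + 2 J} = \frac{1}{3 J}$)
$H{\left(w \right)} = \frac{1}{9}$ ($H{\left(w \right)} = \frac{\left(w + w\right) \frac{1}{w + w}}{9} = \frac{2 w \frac{1}{2 w}}{9} = \frac{1}{9} \cdot 1 = \frac{1}{9}$)
$\left(H{\left(P{\left(2 \right)} \right)} - -25\right)^{2} = \left(\frac{1}{9} - -25\right)^{2} = \left(\frac{1}{9} + 25\right)^{2} = \left(\frac{226}{9}\right)^{2} = \frac{51076}{81}$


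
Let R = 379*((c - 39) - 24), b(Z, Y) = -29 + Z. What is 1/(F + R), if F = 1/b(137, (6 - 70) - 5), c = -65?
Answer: -108/5239295 ≈ -2.0613e-5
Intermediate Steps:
R = -48512 (R = 379*((-65 - 39) - 24) = 379*(-104 - 24) = 379*(-128) = -48512)
F = 1/108 (F = 1/(-29 + 137) = 1/108 ≈ 0.0092593)
1/(F + R) = 1/(1/108 - 48512) = 1/(-5239295/108) = -108/5239295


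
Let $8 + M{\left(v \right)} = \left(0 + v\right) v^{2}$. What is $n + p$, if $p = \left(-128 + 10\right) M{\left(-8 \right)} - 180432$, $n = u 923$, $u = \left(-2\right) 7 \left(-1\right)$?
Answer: $-106150$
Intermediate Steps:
$u = 14$ ($u = \left(-14\right) \left(-1\right) = 14$)
$M{\left(v \right)} = -8 + v^{3}$ ($M{\left(v \right)} = -8 + \left(0 + v\right) v^{2} = -8 + v v^{2} = -8 + v^{3}$)
$n = 12922$ ($n = 14 \cdot 923 = 12922$)
$p = -119072$ ($p = \left(-128 + 10\right) \left(-8 + \left(-8\right)^{3}\right) - 180432 = - 118 \left(-8 - 512\right) - 180432 = \left(-118\right) \left(-520\right) - 180432 = 61360 - 180432 = -119072$)
$n + p = 12922 - 119072 = -106150$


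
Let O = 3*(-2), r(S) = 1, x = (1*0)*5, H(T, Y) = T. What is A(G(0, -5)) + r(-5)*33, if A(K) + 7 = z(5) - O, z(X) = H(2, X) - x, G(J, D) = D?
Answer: 34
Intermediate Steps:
x = 0 (x = 0*5 = 0)
O = -6
z(X) = 2 (z(X) = 2 - 1*0 = 2 + 0 = 2)
A(K) = 1 (A(K) = -7 + (2 - 1*(-6)) = -7 + (2 + 6) = -7 + 8 = 1)
A(G(0, -5)) + r(-5)*33 = 1 + 1*33 = 1 + 33 = 34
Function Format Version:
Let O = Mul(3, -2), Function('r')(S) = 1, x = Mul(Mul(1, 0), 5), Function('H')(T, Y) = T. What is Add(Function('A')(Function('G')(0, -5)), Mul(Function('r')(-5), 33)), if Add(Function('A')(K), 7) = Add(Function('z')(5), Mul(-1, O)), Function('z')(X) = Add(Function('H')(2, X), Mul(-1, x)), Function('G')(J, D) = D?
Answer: 34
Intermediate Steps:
x = 0 (x = Mul(0, 5) = 0)
O = -6
Function('z')(X) = 2 (Function('z')(X) = Add(2, Mul(-1, 0)) = Add(2, 0) = 2)
Function('A')(K) = 1 (Function('A')(K) = Add(-7, Add(2, Mul(-1, -6))) = Add(-7, Add(2, 6)) = Add(-7, 8) = 1)
Add(Function('A')(Function('G')(0, -5)), Mul(Function('r')(-5), 33)) = Add(1, Mul(1, 33)) = Add(1, 33) = 34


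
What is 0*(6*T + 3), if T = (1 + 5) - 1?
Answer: 0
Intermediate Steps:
T = 5 (T = 6 - 1 = 5)
0*(6*T + 3) = 0*(6*5 + 3) = 0*(30 + 3) = 0*33 = 0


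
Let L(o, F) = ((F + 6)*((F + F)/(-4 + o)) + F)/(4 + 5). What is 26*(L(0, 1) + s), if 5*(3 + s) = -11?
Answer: -6409/45 ≈ -142.42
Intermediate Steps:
s = -26/5 (s = -3 + (⅕)*(-11) = -3 - 11/5 = -26/5 ≈ -5.2000)
L(o, F) = F/9 + 2*F*(6 + F)/(9*(-4 + o)) (L(o, F) = ((6 + F)*((2*F)/(-4 + o)) + F)/9 = ((6 + F)*(2*F/(-4 + o)) + F)*(⅑) = (2*F*(6 + F)/(-4 + o) + F)*(⅑) = (F + 2*F*(6 + F)/(-4 + o))*(⅑) = F/9 + 2*F*(6 + F)/(9*(-4 + o)))
26*(L(0, 1) + s) = 26*((⅑)*1*(8 + 0 + 2*1)/(-4 + 0) - 26/5) = 26*((⅑)*1*(8 + 0 + 2)/(-4) - 26/5) = 26*((⅑)*1*(-¼)*10 - 26/5) = 26*(-5/18 - 26/5) = 26*(-493/90) = -6409/45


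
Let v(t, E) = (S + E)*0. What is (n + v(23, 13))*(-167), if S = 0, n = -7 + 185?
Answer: -29726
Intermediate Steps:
n = 178
v(t, E) = 0 (v(t, E) = (0 + E)*0 = E*0 = 0)
(n + v(23, 13))*(-167) = (178 + 0)*(-167) = 178*(-167) = -29726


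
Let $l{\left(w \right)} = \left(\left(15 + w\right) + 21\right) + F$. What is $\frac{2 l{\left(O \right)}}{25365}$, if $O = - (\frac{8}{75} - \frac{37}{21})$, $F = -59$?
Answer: $- \frac{22412}{13316625} \approx -0.001683$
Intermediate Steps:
$O = \frac{869}{525}$ ($O = - (8 \cdot \frac{1}{75} - \frac{37}{21}) = - (\frac{8}{75} - \frac{37}{21}) = \left(-1\right) \left(- \frac{869}{525}\right) = \frac{869}{525} \approx 1.6552$)
$l{\left(w \right)} = -23 + w$ ($l{\left(w \right)} = \left(\left(15 + w\right) + 21\right) - 59 = \left(36 + w\right) - 59 = -23 + w$)
$\frac{2 l{\left(O \right)}}{25365} = \frac{2 \left(-23 + \frac{869}{525}\right)}{25365} = 2 \left(- \frac{11206}{525}\right) \frac{1}{25365} = \left(- \frac{22412}{525}\right) \frac{1}{25365} = - \frac{22412}{13316625}$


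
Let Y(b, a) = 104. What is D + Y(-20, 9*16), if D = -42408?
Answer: -42304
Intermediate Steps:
D + Y(-20, 9*16) = -42408 + 104 = -42304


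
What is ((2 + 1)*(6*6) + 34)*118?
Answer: 16756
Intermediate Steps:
((2 + 1)*(6*6) + 34)*118 = (3*36 + 34)*118 = (108 + 34)*118 = 142*118 = 16756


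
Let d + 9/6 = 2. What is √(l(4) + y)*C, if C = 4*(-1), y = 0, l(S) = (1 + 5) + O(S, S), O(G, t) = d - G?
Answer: -2*√10 ≈ -6.3246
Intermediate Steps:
d = ½ (d = -3/2 + 2 = ½ ≈ 0.50000)
O(G, t) = ½ - G
l(S) = 13/2 - S (l(S) = (1 + 5) + (½ - S) = 6 + (½ - S) = 13/2 - S)
C = -4
√(l(4) + y)*C = √((13/2 - 1*4) + 0)*(-4) = √((13/2 - 4) + 0)*(-4) = √(5/2 + 0)*(-4) = √(5/2)*(-4) = (√10/2)*(-4) = -2*√10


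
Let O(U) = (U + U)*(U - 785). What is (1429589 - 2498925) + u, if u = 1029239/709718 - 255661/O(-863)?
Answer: -1079362830871478815/1009377972832 ≈ -1.0693e+6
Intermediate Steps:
O(U) = 2*U*(-785 + U) (O(U) = (2*U)*(-785 + U) = 2*U*(-785 + U))
u = 1373084800737/1009377972832 (u = 1029239/709718 - 255661*(-1/(1726*(-785 - 863))) = 1029239*(1/709718) - 255661/(2*(-863)*(-1648)) = 1029239/709718 - 255661/2844448 = 1373084800737/1009377972832 ≈ 1.3603)
(1429589 - 2498925) + u = (1429589 - 2498925) + 1373084800737/1009377972832 = -1069336 + 1373084800737/1009377972832 = -1079362830871478815/1009377972832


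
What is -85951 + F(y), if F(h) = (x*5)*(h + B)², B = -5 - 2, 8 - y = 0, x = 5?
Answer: -85926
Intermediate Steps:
y = 8 (y = 8 - 1*0 = 8 + 0 = 8)
B = -7
F(h) = 25*(-7 + h)² (F(h) = (5*5)*(h - 7)² = 25*(-7 + h)²)
-85951 + F(y) = -85951 + 25*(-7 + 8)² = -85951 + 25*1² = -85951 + 25*1 = -85951 + 25 = -85926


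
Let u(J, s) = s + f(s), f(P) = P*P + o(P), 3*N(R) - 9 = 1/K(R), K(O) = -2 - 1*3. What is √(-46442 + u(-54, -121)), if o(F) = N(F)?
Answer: I*√7181790/15 ≈ 178.66*I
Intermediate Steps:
K(O) = -5 (K(O) = -2 - 3 = -5)
N(R) = 44/15 (N(R) = 3 + (1/(-5))/3 = 3 + (1*(-⅕))/3 = 3 + (⅓)*(-⅕) = 3 - 1/15 = 44/15)
o(F) = 44/15
f(P) = 44/15 + P² (f(P) = P*P + 44/15 = P² + 44/15 = 44/15 + P²)
u(J, s) = 44/15 + s + s² (u(J, s) = s + (44/15 + s²) = 44/15 + s + s²)
√(-46442 + u(-54, -121)) = √(-46442 + (44/15 - 121 + (-121)²)) = √(-46442 + (44/15 - 121 + 14641)) = √(-46442 + 217844/15) = √(-478786/15) = I*√7181790/15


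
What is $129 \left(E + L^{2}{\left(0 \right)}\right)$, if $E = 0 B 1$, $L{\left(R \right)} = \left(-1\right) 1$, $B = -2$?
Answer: $129$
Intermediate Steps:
$L{\left(R \right)} = -1$
$E = 0$ ($E = 0 \left(-2\right) 1 = 0 \cdot 1 = 0$)
$129 \left(E + L^{2}{\left(0 \right)}\right) = 129 \left(0 + \left(-1\right)^{2}\right) = 129 \left(0 + 1\right) = 129 \cdot 1 = 129$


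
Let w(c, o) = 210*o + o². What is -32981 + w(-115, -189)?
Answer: -36950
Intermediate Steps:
w(c, o) = o² + 210*o
-32981 + w(-115, -189) = -32981 - 189*(210 - 189) = -32981 - 189*21 = -32981 - 3969 = -36950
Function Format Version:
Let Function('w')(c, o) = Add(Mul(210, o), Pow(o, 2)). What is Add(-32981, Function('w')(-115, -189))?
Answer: -36950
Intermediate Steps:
Function('w')(c, o) = Add(Pow(o, 2), Mul(210, o))
Add(-32981, Function('w')(-115, -189)) = Add(-32981, Mul(-189, Add(210, -189))) = Add(-32981, Mul(-189, 21)) = Add(-32981, -3969) = -36950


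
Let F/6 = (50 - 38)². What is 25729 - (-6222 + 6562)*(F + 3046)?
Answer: -1303671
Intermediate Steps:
F = 864 (F = 6*(50 - 38)² = 6*12² = 6*144 = 864)
25729 - (-6222 + 6562)*(F + 3046) = 25729 - (-6222 + 6562)*(864 + 3046) = 25729 - 340*3910 = 25729 - 1*1329400 = 25729 - 1329400 = -1303671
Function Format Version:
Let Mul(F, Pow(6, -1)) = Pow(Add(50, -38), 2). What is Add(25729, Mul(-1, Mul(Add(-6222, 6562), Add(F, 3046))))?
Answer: -1303671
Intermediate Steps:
F = 864 (F = Mul(6, Pow(Add(50, -38), 2)) = Mul(6, Pow(12, 2)) = Mul(6, 144) = 864)
Add(25729, Mul(-1, Mul(Add(-6222, 6562), Add(F, 3046)))) = Add(25729, Mul(-1, Mul(Add(-6222, 6562), Add(864, 3046)))) = Add(25729, Mul(-1, Mul(340, 3910))) = Add(25729, Mul(-1, 1329400)) = Add(25729, -1329400) = -1303671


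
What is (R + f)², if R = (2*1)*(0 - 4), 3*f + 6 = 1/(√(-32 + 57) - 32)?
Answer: 657721/6561 ≈ 100.25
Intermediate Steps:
f = -163/81 (f = -2 + 1/(3*(√(-32 + 57) - 32)) = -2 + 1/(3*(√25 - 32)) = -2 + 1/(3*(5 - 32)) = -2 + (⅓)/(-27) = -2 + (⅓)*(-1/27) = -2 - 1/81 = -163/81 ≈ -2.0123)
R = -8 (R = 2*(-4) = -8)
(R + f)² = (-8 - 163/81)² = (-811/81)² = 657721/6561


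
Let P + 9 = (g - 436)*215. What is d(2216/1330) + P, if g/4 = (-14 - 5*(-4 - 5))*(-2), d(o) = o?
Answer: -97799777/665 ≈ -1.4707e+5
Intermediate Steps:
g = -248 (g = 4*((-14 - 5*(-4 - 5))*(-2)) = 4*((-14 - 5*(-9))*(-2)) = 4*((-14 + 45)*(-2)) = 4*(31*(-2)) = 4*(-62) = -248)
P = -147069 (P = -9 + (-248 - 436)*215 = -9 - 684*215 = -9 - 147060 = -147069)
d(2216/1330) + P = 2216/1330 - 147069 = 2216*(1/1330) - 147069 = 1108/665 - 147069 = -97799777/665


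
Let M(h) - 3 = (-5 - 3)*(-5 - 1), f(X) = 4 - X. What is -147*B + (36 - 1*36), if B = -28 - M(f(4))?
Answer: 11613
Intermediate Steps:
M(h) = 51 (M(h) = 3 + (-5 - 3)*(-5 - 1) = 3 - 8*(-6) = 3 + 48 = 51)
B = -79 (B = -28 - 1*51 = -28 - 51 = -79)
-147*B + (36 - 1*36) = -147*(-79) + (36 - 1*36) = 11613 + (36 - 36) = 11613 + 0 = 11613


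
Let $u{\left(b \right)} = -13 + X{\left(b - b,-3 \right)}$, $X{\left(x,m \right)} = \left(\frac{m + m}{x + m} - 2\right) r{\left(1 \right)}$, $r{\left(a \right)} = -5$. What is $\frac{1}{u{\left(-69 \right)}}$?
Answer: $- \frac{1}{13} \approx -0.076923$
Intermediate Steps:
$X{\left(x,m \right)} = 10 - \frac{10 m}{m + x}$ ($X{\left(x,m \right)} = \left(\frac{m + m}{x + m} - 2\right) \left(-5\right) = \left(\frac{2 m}{m + x} - 2\right) \left(-5\right) = \left(-2 + \frac{2 m}{m + x}\right) \left(-5\right) = 10 - \frac{10 m}{m + x}$)
$u{\left(b \right)} = -13$ ($u{\left(b \right)} = -13 + \frac{10 \left(b - b\right)}{-3 + \left(b - b\right)} = -13 + 10 \cdot 0 \frac{1}{-3 + 0} = -13 + 10 \cdot 0 \frac{1}{-3} = -13 + 10 \cdot 0 \left(- \frac{1}{3}\right) = -13 + 0 = -13$)
$\frac{1}{u{\left(-69 \right)}} = \frac{1}{-13} = - \frac{1}{13}$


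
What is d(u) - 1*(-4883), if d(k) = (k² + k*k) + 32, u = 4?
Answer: 4947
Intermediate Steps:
d(k) = 32 + 2*k² (d(k) = (k² + k²) + 32 = 2*k² + 32 = 32 + 2*k²)
d(u) - 1*(-4883) = (32 + 2*4²) - 1*(-4883) = (32 + 2*16) + 4883 = (32 + 32) + 4883 = 64 + 4883 = 4947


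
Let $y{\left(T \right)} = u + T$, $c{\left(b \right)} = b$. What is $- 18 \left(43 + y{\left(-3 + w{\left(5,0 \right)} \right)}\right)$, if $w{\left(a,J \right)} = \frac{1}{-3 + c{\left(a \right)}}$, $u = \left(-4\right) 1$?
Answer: $-657$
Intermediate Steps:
$u = -4$
$w{\left(a,J \right)} = \frac{1}{-3 + a}$
$y{\left(T \right)} = -4 + T$
$- 18 \left(43 + y{\left(-3 + w{\left(5,0 \right)} \right)}\right) = - 18 \left(43 - \left(7 - \frac{1}{-3 + 5}\right)\right) = - 18 \left(43 - \left(7 - \frac{1}{2}\right)\right) = - 18 \left(43 + \left(-4 + \left(-3 + \frac{1}{2}\right)\right)\right) = - 18 \left(43 - \frac{13}{2}\right) = \left(-18\right) \frac{73}{2} = -657$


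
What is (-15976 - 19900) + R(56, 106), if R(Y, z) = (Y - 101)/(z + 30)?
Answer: -4879181/136 ≈ -35876.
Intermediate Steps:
R(Y, z) = (-101 + Y)/(30 + z)
(-15976 - 19900) + R(56, 106) = (-15976 - 19900) + (-101 + 56)/(30 + 106) = -35876 - 45/136 = -4879181/136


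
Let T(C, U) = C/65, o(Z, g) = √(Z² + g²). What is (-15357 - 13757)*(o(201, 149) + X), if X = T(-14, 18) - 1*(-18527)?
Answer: -35060272474/65 - 29114*√62602 ≈ -5.4667e+8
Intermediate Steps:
T(C, U) = C/65 (T(C, U) = C*(1/65) = C/65)
X = 1204241/65 (X = (1/65)*(-14) - 1*(-18527) = -14/65 + 18527 = 1204241/65 ≈ 18527.)
(-15357 - 13757)*(o(201, 149) + X) = (-15357 - 13757)*(√(201² + 149²) + 1204241/65) = -29114*(√(40401 + 22201) + 1204241/65) = -29114*(√62602 + 1204241/65) = -29114*(1204241/65 + √62602) = -35060272474/65 - 29114*√62602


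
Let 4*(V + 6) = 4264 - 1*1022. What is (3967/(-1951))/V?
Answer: -7934/3139159 ≈ -0.0025274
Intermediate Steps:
V = 1609/2 (V = -6 + (4264 - 1*1022)/4 = -6 + (4264 - 1022)/4 = -6 + (¼)*3242 = -6 + 1621/2 = 1609/2 ≈ 804.50)
(3967/(-1951))/V = (3967/(-1951))/(1609/2) = (3967*(-1/1951))*(2/1609) = -3967/1951*2/1609 = -7934/3139159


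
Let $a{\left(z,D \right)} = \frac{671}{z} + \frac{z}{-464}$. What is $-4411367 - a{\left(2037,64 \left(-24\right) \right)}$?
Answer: $- \frac{4169479086631}{945168} \approx -4.4114 \cdot 10^{6}$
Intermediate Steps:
$a{\left(z,D \right)} = \frac{671}{z} - \frac{z}{464}$ ($a{\left(z,D \right)} = \frac{671}{z} + z \left(- \frac{1}{464}\right) = \frac{671}{z} - \frac{z}{464}$)
$-4411367 - a{\left(2037,64 \left(-24\right) \right)} = -4411367 - \left(\frac{671}{2037} - \frac{2037}{464}\right) = -4411367 - - \frac{3838025}{945168} = -4411367 + \frac{3838025}{945168} = - \frac{4169479086631}{945168}$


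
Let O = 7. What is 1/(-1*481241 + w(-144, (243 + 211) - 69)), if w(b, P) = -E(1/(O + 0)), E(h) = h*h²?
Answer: -343/165065664 ≈ -2.0780e-6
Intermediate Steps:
E(h) = h³
w(b, P) = -1/343 (w(b, P) = -(1/(7 + 0))³ = -(1/7)³ = -(⅐)³ = -1*1/343 = -1/343)
1/(-1*481241 + w(-144, (243 + 211) - 69)) = 1/(-1*481241 - 1/343) = 1/(-481241 - 1/343) = 1/(-165065664/343) = -343/165065664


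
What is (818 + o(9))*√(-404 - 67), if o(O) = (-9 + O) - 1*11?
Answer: 807*I*√471 ≈ 17514.0*I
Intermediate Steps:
o(O) = -20 + O (o(O) = (-9 + O) - 11 = -20 + O)
(818 + o(9))*√(-404 - 67) = (818 + (-20 + 9))*√(-404 - 67) = (818 - 11)*√(-471) = 807*(I*√471) = 807*I*√471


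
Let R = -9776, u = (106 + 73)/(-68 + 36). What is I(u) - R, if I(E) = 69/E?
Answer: 1747696/179 ≈ 9763.7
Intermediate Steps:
u = -179/32 (u = 179/(-32) = 179*(-1/32) = -179/32 ≈ -5.5938)
I(u) - R = 69/(-179/32) - 1*(-9776) = 69*(-32/179) + 9776 = -2208/179 + 9776 = 1747696/179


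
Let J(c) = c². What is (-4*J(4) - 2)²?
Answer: 4356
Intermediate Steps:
(-4*J(4) - 2)² = (-4*4² - 2)² = (-4*16 - 2)² = (-64 - 2)² = (-66)² = 4356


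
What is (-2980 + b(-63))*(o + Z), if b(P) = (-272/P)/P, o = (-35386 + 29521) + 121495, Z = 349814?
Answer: -87384466096/63 ≈ -1.3871e+9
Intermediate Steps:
o = 115630 (o = -5865 + 121495 = 115630)
b(P) = -272/P²
(-2980 + b(-63))*(o + Z) = (-2980 - 272/(-63)²)*(115630 + 349814) = (-2980 - 272*1/3969)*465444 = (-2980 - 272/3969)*465444 = -11827892/3969*465444 = -87384466096/63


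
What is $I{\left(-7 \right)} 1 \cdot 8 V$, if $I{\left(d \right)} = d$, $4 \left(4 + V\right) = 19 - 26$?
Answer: $322$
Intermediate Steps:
$V = - \frac{23}{4}$ ($V = -4 + \frac{19 - 26}{4} = -4 + \frac{1}{4} \left(-7\right) = -4 - \frac{7}{4} = - \frac{23}{4} \approx -5.75$)
$I{\left(-7 \right)} 1 \cdot 8 V = - 7 \cdot 1 \cdot 8 \left(- \frac{23}{4}\right) = \left(-7\right) 8 \left(- \frac{23}{4}\right) = \left(-56\right) \left(- \frac{23}{4}\right) = 322$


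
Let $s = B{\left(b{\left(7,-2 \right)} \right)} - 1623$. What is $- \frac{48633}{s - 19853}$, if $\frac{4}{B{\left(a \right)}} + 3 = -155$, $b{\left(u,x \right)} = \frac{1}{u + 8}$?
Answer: $\frac{3842007}{1696606} \approx 2.2645$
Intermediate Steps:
$b{\left(u,x \right)} = \frac{1}{8 + u}$
$B{\left(a \right)} = - \frac{2}{79}$ ($B{\left(a \right)} = \frac{4}{-3 - 155} = \frac{4}{-158} = 4 \left(- \frac{1}{158}\right) = - \frac{2}{79}$)
$s = - \frac{128219}{79}$ ($s = - \frac{2}{79} - 1623 = - \frac{128219}{79} \approx -1623.0$)
$- \frac{48633}{s - 19853} = - \frac{48633}{- \frac{128219}{79} - 19853} = - \frac{48633}{- \frac{1696606}{79}} = \left(-48633\right) \left(- \frac{79}{1696606}\right) = \frac{3842007}{1696606}$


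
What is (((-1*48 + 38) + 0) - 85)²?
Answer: 9025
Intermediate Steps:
(((-1*48 + 38) + 0) - 85)² = (((-48 + 38) + 0) - 85)² = ((-10 + 0) - 85)² = (-10 - 85)² = (-95)² = 9025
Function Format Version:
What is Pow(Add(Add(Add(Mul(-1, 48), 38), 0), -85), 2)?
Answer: 9025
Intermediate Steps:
Pow(Add(Add(Add(Mul(-1, 48), 38), 0), -85), 2) = Pow(Add(Add(Add(-48, 38), 0), -85), 2) = Pow(Add(Add(-10, 0), -85), 2) = Pow(Add(-10, -85), 2) = Pow(-95, 2) = 9025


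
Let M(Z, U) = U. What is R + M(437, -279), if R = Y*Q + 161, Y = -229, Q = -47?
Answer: 10645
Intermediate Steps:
R = 10924 (R = -229*(-47) + 161 = 10763 + 161 = 10924)
R + M(437, -279) = 10924 - 279 = 10645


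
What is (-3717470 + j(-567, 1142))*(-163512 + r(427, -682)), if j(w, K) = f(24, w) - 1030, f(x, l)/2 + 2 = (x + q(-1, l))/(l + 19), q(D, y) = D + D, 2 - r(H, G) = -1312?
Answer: 82629347699682/137 ≈ 6.0313e+11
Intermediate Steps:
r(H, G) = 1314 (r(H, G) = 2 - 1*(-1312) = 2 + 1312 = 1314)
q(D, y) = 2*D
f(x, l) = -4 + 2*(-2 + x)/(19 + l) (f(x, l) = -4 + 2*((x + 2*(-1))/(l + 19)) = -4 + 2*((x - 2)/(19 + l)) = -4 + 2*((-2 + x)/(19 + l)) = -4 + 2*(-2 + x)/(19 + l))
j(w, K) = -1030 + 2*(-16 - 2*w)/(19 + w) (j(w, K) = 2*(-40 + 24 - 2*w)/(19 + w) - 1030 = 2*(-16 - 2*w)/(19 + w) - 1030 = -1030 + 2*(-16 - 2*w)/(19 + w))
(-3717470 + j(-567, 1142))*(-163512 + r(427, -682)) = (-3717470 + 22*(-891 - 47*(-567))/(19 - 567))*(-163512 + 1314) = (-3717470 + 22*(-891 + 26649)/(-548))*(-162198) = (-3717470 + 22*(-1/548)*25758)*(-162198) = (-3717470 - 141669/137)*(-162198) = -509435059/137*(-162198) = 82629347699682/137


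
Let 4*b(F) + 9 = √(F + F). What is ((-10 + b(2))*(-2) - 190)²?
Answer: 110889/4 ≈ 27722.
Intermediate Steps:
b(F) = -9/4 + √2*√F/4 (b(F) = -9/4 + √(F + F)/4 = -9/4 + √(2*F)/4 = -9/4 + (√2*√F)/4 = -9/4 + √2*√F/4)
((-10 + b(2))*(-2) - 190)² = ((-10 + (-9/4 + √2*√2/4))*(-2) - 190)² = ((-10 + (-9/4 + ½))*(-2) - 190)² = ((-10 - 7/4)*(-2) - 190)² = (-47/4*(-2) - 190)² = (47/2 - 190)² = (-333/2)² = 110889/4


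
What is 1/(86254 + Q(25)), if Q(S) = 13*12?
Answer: 1/86410 ≈ 1.1573e-5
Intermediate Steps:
Q(S) = 156
1/(86254 + Q(25)) = 1/(86254 + 156) = 1/86410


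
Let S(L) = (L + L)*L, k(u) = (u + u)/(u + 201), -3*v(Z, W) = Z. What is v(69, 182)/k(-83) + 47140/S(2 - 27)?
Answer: 560887/10375 ≈ 54.061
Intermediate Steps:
v(Z, W) = -Z/3
k(u) = 2*u/(201 + u) (k(u) = (2*u)/(201 + u) = 2*u/(201 + u))
S(L) = 2*L**2 (S(L) = (2*L)*L = 2*L**2)
v(69, 182)/k(-83) + 47140/S(2 - 27) = (-1/3*69)/((2*(-83)/(201 - 83))) + 47140/((2*(2 - 27)**2)) = -23/(2*(-83)/118) + 47140/((2*(-25)**2)) = -23/(2*(-83)*(1/118)) + 47140/((2*625)) = -23/(-83/59) + 47140/1250 = -23*(-59/83) + 47140*(1/1250) = 1357/83 + 4714/125 = 560887/10375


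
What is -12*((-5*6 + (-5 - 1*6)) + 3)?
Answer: 456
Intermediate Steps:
-12*((-5*6 + (-5 - 1*6)) + 3) = -12*((-30 + (-5 - 6)) + 3) = -12*((-30 - 11) + 3) = -12*(-41 + 3) = -12*(-38) = 456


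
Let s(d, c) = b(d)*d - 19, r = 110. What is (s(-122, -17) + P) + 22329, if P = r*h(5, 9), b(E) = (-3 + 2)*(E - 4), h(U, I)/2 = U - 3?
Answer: 7378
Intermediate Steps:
h(U, I) = -6 + 2*U (h(U, I) = 2*(U - 3) = 2*(-3 + U) = -6 + 2*U)
b(E) = 4 - E (b(E) = -(-4 + E) = 4 - E)
s(d, c) = -19 + d*(4 - d) (s(d, c) = (4 - d)*d - 19 = d*(4 - d) - 19 = -19 + d*(4 - d))
P = 440 (P = 110*(-6 + 2*5) = 110*(-6 + 10) = 110*4 = 440)
(s(-122, -17) + P) + 22329 = ((-19 - 1*(-122)*(-4 - 122)) + 440) + 22329 = ((-19 - 1*(-122)*(-126)) + 440) + 22329 = ((-19 - 15372) + 440) + 22329 = (-15391 + 440) + 22329 = -14951 + 22329 = 7378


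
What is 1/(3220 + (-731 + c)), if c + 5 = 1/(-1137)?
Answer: 1137/2824307 ≈ 0.00040258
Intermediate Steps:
c = -5686/1137 (c = -5 + 1/(-1137) = -5 - 1/1137 = -5686/1137 ≈ -5.0009)
1/(3220 + (-731 + c)) = 1/(3220 + (-731 - 5686/1137)) = 1/(3220 - 836833/1137) = 1/(2824307/1137) = 1137/2824307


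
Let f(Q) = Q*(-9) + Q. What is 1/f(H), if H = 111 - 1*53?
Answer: -1/464 ≈ -0.0021552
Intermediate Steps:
H = 58 (H = 111 - 53 = 58)
f(Q) = -8*Q (f(Q) = -9*Q + Q = -8*Q)
1/f(H) = 1/(-8*58) = 1/(-464) = -1/464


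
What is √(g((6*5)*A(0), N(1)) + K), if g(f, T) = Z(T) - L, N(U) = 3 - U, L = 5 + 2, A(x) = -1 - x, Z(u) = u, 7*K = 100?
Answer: √455/7 ≈ 3.0472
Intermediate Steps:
K = 100/7 (K = (⅐)*100 = 100/7 ≈ 14.286)
L = 7
g(f, T) = -7 + T (g(f, T) = T - 1*7 = T - 7 = -7 + T)
√(g((6*5)*A(0), N(1)) + K) = √((-7 + (3 - 1*1)) + 100/7) = √((-7 + (3 - 1)) + 100/7) = √((-7 + 2) + 100/7) = √(-5 + 100/7) = √(65/7) = √455/7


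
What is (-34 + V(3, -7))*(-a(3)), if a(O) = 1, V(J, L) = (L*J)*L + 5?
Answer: -118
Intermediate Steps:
V(J, L) = 5 + J*L² (V(J, L) = (J*L)*L + 5 = J*L² + 5 = 5 + J*L²)
(-34 + V(3, -7))*(-a(3)) = (-34 + (5 + 3*(-7)²))*(-1*1) = (-34 + (5 + 3*49))*(-1) = (-34 + (5 + 147))*(-1) = (-34 + 152)*(-1) = 118*(-1) = -118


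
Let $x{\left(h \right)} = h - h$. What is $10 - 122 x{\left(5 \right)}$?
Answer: $10$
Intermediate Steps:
$x{\left(h \right)} = 0$
$10 - 122 x{\left(5 \right)} = 10 - 0 = 10 + 0 = 10$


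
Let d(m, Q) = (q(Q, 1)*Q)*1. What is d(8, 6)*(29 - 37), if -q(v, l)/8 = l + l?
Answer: 768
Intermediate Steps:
q(v, l) = -16*l (q(v, l) = -8*(l + l) = -16*l)
d(m, Q) = -16*Q (d(m, Q) = ((-16*1)*Q)*1 = -16*Q*1 = -16*Q)
d(8, 6)*(29 - 37) = (-16*6)*(29 - 37) = -96*(-8) = 768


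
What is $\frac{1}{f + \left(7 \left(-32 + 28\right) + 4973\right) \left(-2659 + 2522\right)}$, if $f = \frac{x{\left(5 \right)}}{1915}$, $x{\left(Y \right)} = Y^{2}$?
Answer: $- \frac{383}{259469090} \approx -1.4761 \cdot 10^{-6}$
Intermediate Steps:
$f = \frac{5}{383}$ ($f = \frac{5^{2}}{1915} = 25 \cdot \frac{1}{1915} = \frac{5}{383} \approx 0.013055$)
$\frac{1}{f + \left(7 \left(-32 + 28\right) + 4973\right) \left(-2659 + 2522\right)} = \frac{1}{\frac{5}{383} + \left(7 \left(-32 + 28\right) + 4973\right) \left(-2659 + 2522\right)} = \frac{1}{\frac{5}{383} + \left(7 \left(-4\right) + 4973\right) \left(-137\right)} = \frac{1}{\frac{5}{383} + \left(-28 + 4973\right) \left(-137\right)} = \frac{1}{\frac{5}{383} + 4945 \left(-137\right)} = \frac{1}{\frac{5}{383} - 677465} = \frac{1}{- \frac{259469090}{383}} = - \frac{383}{259469090}$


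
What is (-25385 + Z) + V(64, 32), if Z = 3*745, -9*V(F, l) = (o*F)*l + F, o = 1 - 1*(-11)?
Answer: -232990/9 ≈ -25888.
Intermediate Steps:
o = 12 (o = 1 + 11 = 12)
V(F, l) = -F/9 - 4*F*l/3 (V(F, l) = -((12*F)*l + F)/9 = -(12*F*l + F)/9 = -(F + 12*F*l)/9 = -F/9 - 4*F*l/3)
Z = 2235
(-25385 + Z) + V(64, 32) = (-25385 + 2235) - ⅑*64*(1 + 12*32) = -23150 - ⅑*64*(1 + 384) = -23150 - ⅑*64*385 = -23150 - 24640/9 = -232990/9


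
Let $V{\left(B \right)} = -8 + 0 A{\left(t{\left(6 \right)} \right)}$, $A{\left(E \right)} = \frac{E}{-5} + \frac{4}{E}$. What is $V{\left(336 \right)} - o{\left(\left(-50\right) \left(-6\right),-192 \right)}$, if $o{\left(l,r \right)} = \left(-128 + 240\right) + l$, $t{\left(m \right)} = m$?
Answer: $-420$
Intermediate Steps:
$A{\left(E \right)} = \frac{4}{E} - \frac{E}{5}$ ($A{\left(E \right)} = E \left(- \frac{1}{5}\right) + \frac{4}{E} = - \frac{E}{5} + \frac{4}{E} = \frac{4}{E} - \frac{E}{5}$)
$V{\left(B \right)} = -8$ ($V{\left(B \right)} = -8 + 0 \left(\frac{4}{6} - \frac{6}{5}\right) = -8 + 0 \left(4 \cdot \frac{1}{6} - \frac{6}{5}\right) = -8 + 0 \left(\frac{2}{3} - \frac{6}{5}\right) = -8 + 0 \left(- \frac{8}{15}\right) = -8 + 0 = -8$)
$o{\left(l,r \right)} = 112 + l$
$V{\left(336 \right)} - o{\left(\left(-50\right) \left(-6\right),-192 \right)} = -8 - \left(112 - -300\right) = -8 - \left(112 + 300\right) = -8 - 412 = -420$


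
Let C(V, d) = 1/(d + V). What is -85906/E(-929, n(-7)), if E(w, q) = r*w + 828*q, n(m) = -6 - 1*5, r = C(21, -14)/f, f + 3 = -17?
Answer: 12026840/1274191 ≈ 9.4388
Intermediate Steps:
f = -20 (f = -3 - 17 = -20)
C(V, d) = 1/(V + d)
r = -1/140 (r = 1/((21 - 14)*(-20)) = -1/20/7 = (1/7)*(-1/20) = -1/140 ≈ -0.0071429)
n(m) = -11 (n(m) = -6 - 5 = -11)
E(w, q) = 828*q - w/140 (E(w, q) = -w/140 + 828*q = 828*q - w/140)
-85906/E(-929, n(-7)) = -85906/(828*(-11) - 1/140*(-929)) = -85906/(-9108 + 929/140) = -85906/(-1274191/140) = -85906*(-140/1274191) = 12026840/1274191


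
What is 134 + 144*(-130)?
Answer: -18586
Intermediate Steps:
134 + 144*(-130) = 134 - 18720 = -18586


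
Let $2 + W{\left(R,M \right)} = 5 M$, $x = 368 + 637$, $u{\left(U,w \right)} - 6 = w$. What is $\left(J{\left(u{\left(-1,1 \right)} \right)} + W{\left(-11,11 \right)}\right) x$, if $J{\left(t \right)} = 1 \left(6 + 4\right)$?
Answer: $63315$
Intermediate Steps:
$u{\left(U,w \right)} = 6 + w$
$x = 1005$
$W{\left(R,M \right)} = -2 + 5 M$
$J{\left(t \right)} = 10$ ($J{\left(t \right)} = 1 \cdot 10 = 10$)
$\left(J{\left(u{\left(-1,1 \right)} \right)} + W{\left(-11,11 \right)}\right) x = \left(10 + \left(-2 + 5 \cdot 11\right)\right) 1005 = \left(10 + \left(-2 + 55\right)\right) 1005 = \left(10 + 53\right) 1005 = 63 \cdot 1005 = 63315$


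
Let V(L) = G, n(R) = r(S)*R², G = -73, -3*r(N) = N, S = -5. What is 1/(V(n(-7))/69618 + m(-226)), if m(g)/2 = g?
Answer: -69618/31467409 ≈ -0.0022124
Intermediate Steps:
m(g) = 2*g
r(N) = -N/3
n(R) = 5*R²/3 (n(R) = (-⅓*(-5))*R² = 5*R²/3)
V(L) = -73
1/(V(n(-7))/69618 + m(-226)) = 1/(-73/69618 + 2*(-226)) = 1/(-73*1/69618 - 452) = 1/(-73/69618 - 452) = 1/(-31467409/69618) = -69618/31467409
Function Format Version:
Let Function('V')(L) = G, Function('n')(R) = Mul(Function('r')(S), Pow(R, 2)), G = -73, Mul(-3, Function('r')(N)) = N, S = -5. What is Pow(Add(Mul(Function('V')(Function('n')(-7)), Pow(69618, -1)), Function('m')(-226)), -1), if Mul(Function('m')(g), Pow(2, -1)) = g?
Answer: Rational(-69618, 31467409) ≈ -0.0022124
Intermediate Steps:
Function('m')(g) = Mul(2, g)
Function('r')(N) = Mul(Rational(-1, 3), N)
Function('n')(R) = Mul(Rational(5, 3), Pow(R, 2)) (Function('n')(R) = Mul(Mul(Rational(-1, 3), -5), Pow(R, 2)) = Mul(Rational(5, 3), Pow(R, 2)))
Function('V')(L) = -73
Pow(Add(Mul(Function('V')(Function('n')(-7)), Pow(69618, -1)), Function('m')(-226)), -1) = Pow(Add(Mul(-73, Pow(69618, -1)), Mul(2, -226)), -1) = Pow(Add(Mul(-73, Rational(1, 69618)), -452), -1) = Pow(Add(Rational(-73, 69618), -452), -1) = Pow(Rational(-31467409, 69618), -1) = Rational(-69618, 31467409)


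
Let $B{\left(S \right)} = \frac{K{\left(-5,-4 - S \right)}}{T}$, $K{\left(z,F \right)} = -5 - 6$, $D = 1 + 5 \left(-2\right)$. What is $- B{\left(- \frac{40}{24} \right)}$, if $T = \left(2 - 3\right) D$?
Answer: $\frac{11}{9} \approx 1.2222$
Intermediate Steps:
$D = -9$ ($D = 1 - 10 = -9$)
$T = 9$ ($T = \left(2 - 3\right) \left(-9\right) = \left(-1\right) \left(-9\right) = 9$)
$K{\left(z,F \right)} = -11$ ($K{\left(z,F \right)} = -5 - 6 = -11$)
$B{\left(S \right)} = - \frac{11}{9}$
$- B{\left(- \frac{40}{24} \right)} = \left(-1\right) \left(- \frac{11}{9}\right) = \frac{11}{9}$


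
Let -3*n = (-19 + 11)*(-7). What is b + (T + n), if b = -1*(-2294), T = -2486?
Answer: -632/3 ≈ -210.67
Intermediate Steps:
n = -56/3 (n = -(-19 + 11)*(-7)/3 = -(-8)*(-7)/3 = -1/3*56 = -56/3 ≈ -18.667)
b = 2294
b + (T + n) = 2294 + (-2486 - 56/3) = 2294 - 7514/3 = -632/3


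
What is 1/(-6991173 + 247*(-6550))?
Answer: -1/8609023 ≈ -1.1616e-7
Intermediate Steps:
1/(-6991173 + 247*(-6550)) = 1/(-6991173 - 1617850) = 1/(-8609023) = -1/8609023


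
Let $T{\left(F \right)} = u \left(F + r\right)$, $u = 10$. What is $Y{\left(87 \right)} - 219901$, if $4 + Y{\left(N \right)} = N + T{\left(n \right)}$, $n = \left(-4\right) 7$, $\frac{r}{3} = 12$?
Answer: $-219738$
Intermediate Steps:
$r = 36$ ($r = 3 \cdot 12 = 36$)
$n = -28$
$T{\left(F \right)} = 360 + 10 F$ ($T{\left(F \right)} = 10 \left(F + 36\right) = 10 \left(36 + F\right) = 360 + 10 F$)
$Y{\left(N \right)} = 76 + N$ ($Y{\left(N \right)} = -4 + \left(N + \left(360 + 10 \left(-28\right)\right)\right) = -4 + \left(N + \left(360 - 280\right)\right) = -4 + \left(N + 80\right) = -4 + \left(80 + N\right) = 76 + N$)
$Y{\left(87 \right)} - 219901 = \left(76 + 87\right) - 219901 = 163 - 219901 = -219738$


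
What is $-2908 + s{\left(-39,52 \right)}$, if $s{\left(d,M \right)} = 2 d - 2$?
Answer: $-2988$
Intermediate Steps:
$s{\left(d,M \right)} = -2 + 2 d$
$-2908 + s{\left(-39,52 \right)} = -2908 + \left(-2 + 2 \left(-39\right)\right) = -2908 - 80 = -2988$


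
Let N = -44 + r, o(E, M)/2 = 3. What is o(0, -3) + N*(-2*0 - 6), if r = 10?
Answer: 210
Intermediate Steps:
o(E, M) = 6 (o(E, M) = 2*3 = 6)
N = -34 (N = -44 + 10 = -34)
o(0, -3) + N*(-2*0 - 6) = 6 - 34*(-2*0 - 6) = 6 - 34*(0 - 6) = 6 - 34*(-6) = 6 + 204 = 210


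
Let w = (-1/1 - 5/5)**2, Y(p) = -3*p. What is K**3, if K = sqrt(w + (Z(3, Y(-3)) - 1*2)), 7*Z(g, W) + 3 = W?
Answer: 40*sqrt(35)/49 ≈ 4.8295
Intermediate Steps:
Z(g, W) = -3/7 + W/7
w = 4 (w = (-1*1 - 5*1/5)**2 = (-1 - 1)**2 = (-2)**2 = 4)
K = 2*sqrt(35)/7 (K = sqrt(4 + ((-3/7 + (-3*(-3))/7) - 1*2)) = sqrt(4 + ((-3/7 + (1/7)*9) - 2)) = sqrt(4 + ((-3/7 + 9/7) - 2)) = sqrt(4 + (6/7 - 2)) = sqrt(4 - 8/7) = sqrt(20/7) = 2*sqrt(35)/7 ≈ 1.6903)
K**3 = (2*sqrt(35)/7)**3 = 40*sqrt(35)/49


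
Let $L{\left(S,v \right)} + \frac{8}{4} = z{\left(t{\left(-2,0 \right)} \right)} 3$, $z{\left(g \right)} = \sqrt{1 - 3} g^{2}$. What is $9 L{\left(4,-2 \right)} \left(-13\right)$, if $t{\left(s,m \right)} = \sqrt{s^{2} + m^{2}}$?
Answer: $234 - 1404 i \sqrt{2} \approx 234.0 - 1985.6 i$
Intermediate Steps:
$t{\left(s,m \right)} = \sqrt{m^{2} + s^{2}}$
$z{\left(g \right)} = i \sqrt{2} g^{2}$ ($z{\left(g \right)} = \sqrt{-2} g^{2} = i \sqrt{2} g^{2}$)
$L{\left(S,v \right)} = -2 + 12 i \sqrt{2}$ ($L{\left(S,v \right)} = -2 + i \sqrt{2} \left(\sqrt{0^{2} + \left(-2\right)^{2}}\right)^{2} \cdot 3 = -2 + i \sqrt{2} \left(\sqrt{0 + 4}\right)^{2} \cdot 3 = -2 + i \sqrt{2} \left(\sqrt{4}\right)^{2} \cdot 3 = -2 + i \sqrt{2} \cdot 2^{2} \cdot 3 = -2 + i \sqrt{2} \cdot 4 \cdot 3 = -2 + 4 i \sqrt{2} \cdot 3 = -2 + 12 i \sqrt{2}$)
$9 L{\left(4,-2 \right)} \left(-13\right) = 9 \left(-2 + 12 i \sqrt{2}\right) \left(-13\right) = \left(-18 + 108 i \sqrt{2}\right) \left(-13\right) = 234 - 1404 i \sqrt{2}$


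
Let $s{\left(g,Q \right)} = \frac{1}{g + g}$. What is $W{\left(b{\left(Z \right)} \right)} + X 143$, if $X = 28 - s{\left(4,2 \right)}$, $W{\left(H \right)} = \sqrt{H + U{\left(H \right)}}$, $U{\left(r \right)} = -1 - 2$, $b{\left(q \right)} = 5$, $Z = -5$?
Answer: $\frac{31889}{8} + \sqrt{2} \approx 3987.5$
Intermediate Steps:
$U{\left(r \right)} = -3$
$s{\left(g,Q \right)} = \frac{1}{2 g}$
$W{\left(H \right)} = \sqrt{-3 + H}$ ($W{\left(H \right)} = \sqrt{H - 3} = \sqrt{-3 + H}$)
$X = \frac{223}{8}$ ($X = 28 - \frac{1}{2 \cdot 4} = 28 - \frac{1}{2} \cdot \frac{1}{4} = 28 - \frac{1}{8} = \frac{223}{8} \approx 27.875$)
$W{\left(b{\left(Z \right)} \right)} + X 143 = \sqrt{-3 + 5} + \frac{223}{8} \cdot 143 = \sqrt{2} + \frac{31889}{8} = \frac{31889}{8} + \sqrt{2}$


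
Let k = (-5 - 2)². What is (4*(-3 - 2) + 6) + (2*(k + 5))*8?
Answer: 850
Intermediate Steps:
k = 49 (k = (-7)² = 49)
(4*(-3 - 2) + 6) + (2*(k + 5))*8 = (4*(-3 - 2) + 6) + (2*(49 + 5))*8 = (4*(-5) + 6) + (2*54)*8 = (-20 + 6) + 108*8 = -14 + 864 = 850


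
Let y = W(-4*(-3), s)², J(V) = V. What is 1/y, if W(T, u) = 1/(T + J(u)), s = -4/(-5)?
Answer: 4096/25 ≈ 163.84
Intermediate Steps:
s = ⅘ (s = -4*(-⅕) = ⅘ ≈ 0.80000)
W(T, u) = 1/(T + u)
y = 25/4096 (y = (1/(-4*(-3) + ⅘))² = (1/(12 + ⅘))² = (1/(64/5))² = (5/64)² = 25/4096 ≈ 0.0061035)
1/y = 1/(25/4096) = 4096/25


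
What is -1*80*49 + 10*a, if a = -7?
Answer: -3990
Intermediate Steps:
-1*80*49 + 10*a = -1*80*49 + 10*(-7) = -80*49 - 70 = -3920 - 70 = -3990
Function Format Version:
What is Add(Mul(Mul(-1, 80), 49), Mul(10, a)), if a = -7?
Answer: -3990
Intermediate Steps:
Add(Mul(Mul(-1, 80), 49), Mul(10, a)) = Add(Mul(Mul(-1, 80), 49), Mul(10, -7)) = Add(Mul(-80, 49), -70) = Add(-3920, -70) = -3990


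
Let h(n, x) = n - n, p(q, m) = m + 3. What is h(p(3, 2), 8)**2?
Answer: 0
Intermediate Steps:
p(q, m) = 3 + m
h(n, x) = 0
h(p(3, 2), 8)**2 = 0**2 = 0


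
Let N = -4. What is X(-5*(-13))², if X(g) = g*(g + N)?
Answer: 15721225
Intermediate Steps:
X(g) = g*(-4 + g) (X(g) = g*(g - 4) = g*(-4 + g))
X(-5*(-13))² = ((-5*(-13))*(-4 - 5*(-13)))² = (65*(-4 + 65))² = (65*61)² = 3965² = 15721225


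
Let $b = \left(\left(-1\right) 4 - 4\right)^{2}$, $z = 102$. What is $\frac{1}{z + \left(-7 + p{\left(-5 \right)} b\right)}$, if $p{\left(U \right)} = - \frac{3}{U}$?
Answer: $\frac{5}{667} \approx 0.0074963$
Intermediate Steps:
$b = 64$ ($b = \left(-4 - 4\right)^{2} = \left(-8\right)^{2} = 64$)
$\frac{1}{z + \left(-7 + p{\left(-5 \right)} b\right)} = \frac{1}{102 - \left(7 - - \frac{3}{-5} \cdot 64\right)} = \frac{1}{102 - \left(7 - \left(-3\right) \left(- \frac{1}{5}\right) 64\right)} = \frac{1}{102 + \left(-7 + \frac{3}{5} \cdot 64\right)} = \frac{1}{102 + \left(-7 + \frac{192}{5}\right)} = \frac{1}{102 + \frac{157}{5}} = \frac{1}{\frac{667}{5}} = \frac{5}{667}$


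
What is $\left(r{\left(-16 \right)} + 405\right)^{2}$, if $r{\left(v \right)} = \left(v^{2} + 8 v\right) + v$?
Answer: $267289$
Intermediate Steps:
$r{\left(v \right)} = v^{2} + 9 v$
$\left(r{\left(-16 \right)} + 405\right)^{2} = \left(- 16 \left(9 - 16\right) + 405\right)^{2} = \left(\left(-16\right) \left(-7\right) + 405\right)^{2} = \left(112 + 405\right)^{2} = 517^{2} = 267289$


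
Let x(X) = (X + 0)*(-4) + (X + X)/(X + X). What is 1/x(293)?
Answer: -1/1171 ≈ -0.00085397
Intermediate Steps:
x(X) = 1 - 4*X (x(X) = X*(-4) + (2*X)/((2*X)) = -4*X + (2*X)*(1/(2*X)) = -4*X + 1 = 1 - 4*X)
1/x(293) = 1/(1 - 4*293) = 1/(1 - 1172) = 1/(-1171) = -1/1171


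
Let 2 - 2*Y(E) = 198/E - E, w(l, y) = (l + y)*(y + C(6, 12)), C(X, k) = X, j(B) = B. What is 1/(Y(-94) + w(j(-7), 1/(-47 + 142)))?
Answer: -848350/73770161 ≈ -0.011500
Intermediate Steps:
w(l, y) = (6 + y)*(l + y) (w(l, y) = (l + y)*(y + 6) = (l + y)*(6 + y) = (6 + y)*(l + y))
Y(E) = 1 + E/2 - 99/E (Y(E) = 1 - (198/E - E)/2 = 1 - (-E + 198/E)/2 = 1 + (E/2 - 99/E) = 1 + E/2 - 99/E)
1/(Y(-94) + w(j(-7), 1/(-47 + 142))) = 1/((1 + (1/2)*(-94) - 99/(-94)) + ((1/(-47 + 142))**2 + 6*(-7) + 6/(-47 + 142) - 7/(-47 + 142))) = 1/((1 - 47 - 99*(-1/94)) + ((1/95)**2 - 42 + 6/95 - 7/95)) = 1/((1 - 47 + 99/94) + ((1/95)**2 - 42 + 6*(1/95) - 7*1/95)) = 1/(-4225/94 + (1/9025 - 42 + 6/95 - 7/95)) = 1/(-4225/94 - 379144/9025) = 1/(-73770161/848350) = -848350/73770161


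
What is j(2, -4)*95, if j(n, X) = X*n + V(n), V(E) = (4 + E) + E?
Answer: 0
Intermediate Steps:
V(E) = 4 + 2*E
j(n, X) = 4 + 2*n + X*n (j(n, X) = X*n + (4 + 2*n) = 4 + 2*n + X*n)
j(2, -4)*95 = (4 + 2*2 - 4*2)*95 = (4 + 4 - 8)*95 = 0*95 = 0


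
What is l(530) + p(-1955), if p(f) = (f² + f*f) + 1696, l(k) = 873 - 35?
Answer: 7646584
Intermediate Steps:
l(k) = 838
p(f) = 1696 + 2*f² (p(f) = (f² + f²) + 1696 = 2*f² + 1696 = 1696 + 2*f²)
l(530) + p(-1955) = 838 + (1696 + 2*(-1955)²) = 838 + (1696 + 2*3822025) = 838 + (1696 + 7644050) = 838 + 7645746 = 7646584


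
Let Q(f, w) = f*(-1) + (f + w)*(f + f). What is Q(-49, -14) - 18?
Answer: 6205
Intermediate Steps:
Q(f, w) = -f + 2*f*(f + w) (Q(f, w) = -f + (f + w)*(2*f) = -f + 2*f*(f + w))
Q(-49, -14) - 18 = -49*(-1 + 2*(-49) + 2*(-14)) - 18 = -49*(-1 - 98 - 28) - 18 = -49*(-127) - 18 = 6223 - 18 = 6205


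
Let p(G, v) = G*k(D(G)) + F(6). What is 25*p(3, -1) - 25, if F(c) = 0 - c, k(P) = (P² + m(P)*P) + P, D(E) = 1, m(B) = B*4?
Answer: 275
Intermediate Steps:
m(B) = 4*B
k(P) = P + 5*P² (k(P) = (P² + (4*P)*P) + P = (P² + 4*P²) + P = 5*P² + P = P + 5*P²)
F(c) = -c
p(G, v) = -6 + 6*G (p(G, v) = G*(1*(1 + 5*1)) - 1*6 = G*(1*(1 + 5)) - 6 = G*(1*6) - 6 = G*6 - 6 = 6*G - 6 = -6 + 6*G)
25*p(3, -1) - 25 = 25*(-6 + 6*3) - 25 = 25*(-6 + 18) - 25 = 25*12 - 25 = 300 - 25 = 275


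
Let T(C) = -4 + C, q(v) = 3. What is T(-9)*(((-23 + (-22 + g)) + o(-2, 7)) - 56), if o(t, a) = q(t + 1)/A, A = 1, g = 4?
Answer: 1222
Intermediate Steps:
o(t, a) = 3 (o(t, a) = 3/1 = 3*1 = 3)
T(-9)*(((-23 + (-22 + g)) + o(-2, 7)) - 56) = (-4 - 9)*(((-23 + (-22 + 4)) + 3) - 56) = -13*(((-23 - 18) + 3) - 56) = -13*((-41 + 3) - 56) = -13*(-38 - 56) = -13*(-94) = 1222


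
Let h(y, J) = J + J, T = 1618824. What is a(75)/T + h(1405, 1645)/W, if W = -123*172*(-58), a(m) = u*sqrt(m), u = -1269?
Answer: 1645/613524 - 2115*sqrt(3)/539608 ≈ -0.0041076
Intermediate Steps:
a(m) = -1269*sqrt(m)
W = 1227048 (W = -21156*(-58) = 1227048)
h(y, J) = 2*J
a(75)/T + h(1405, 1645)/W = -6345*sqrt(3)/1618824 + (2*1645)/1227048 = -6345*sqrt(3)*(1/1618824) + 3290*(1/1227048) = -6345*sqrt(3)*(1/1618824) + 1645/613524 = -2115*sqrt(3)/539608 + 1645/613524 = 1645/613524 - 2115*sqrt(3)/539608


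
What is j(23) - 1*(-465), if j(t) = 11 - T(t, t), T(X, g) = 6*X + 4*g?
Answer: 246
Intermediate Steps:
T(X, g) = 4*g + 6*X
j(t) = 11 - 10*t (j(t) = 11 - (4*t + 6*t) = 11 - 10*t)
j(23) - 1*(-465) = (11 - 10*23) - 1*(-465) = (11 - 230) + 465 = -219 + 465 = 246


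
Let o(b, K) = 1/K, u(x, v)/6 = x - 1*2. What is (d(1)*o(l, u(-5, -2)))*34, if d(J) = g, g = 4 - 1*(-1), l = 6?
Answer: -85/21 ≈ -4.0476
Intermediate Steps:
u(x, v) = -12 + 6*x (u(x, v) = 6*(x - 1*2) = 6*(x - 2) = 6*(-2 + x) = -12 + 6*x)
g = 5 (g = 4 + 1 = 5)
d(J) = 5
(d(1)*o(l, u(-5, -2)))*34 = (5/(-12 + 6*(-5)))*34 = (5/(-12 - 30))*34 = (5/(-42))*34 = (5*(-1/42))*34 = -5/42*34 = -85/21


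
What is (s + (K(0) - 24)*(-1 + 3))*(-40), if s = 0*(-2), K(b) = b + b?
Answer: 1920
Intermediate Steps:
K(b) = 2*b
s = 0
(s + (K(0) - 24)*(-1 + 3))*(-40) = (0 + (2*0 - 24)*(-1 + 3))*(-40) = (0 + (0 - 24)*2)*(-40) = (0 - 24*2)*(-40) = (0 - 48)*(-40) = -48*(-40) = 1920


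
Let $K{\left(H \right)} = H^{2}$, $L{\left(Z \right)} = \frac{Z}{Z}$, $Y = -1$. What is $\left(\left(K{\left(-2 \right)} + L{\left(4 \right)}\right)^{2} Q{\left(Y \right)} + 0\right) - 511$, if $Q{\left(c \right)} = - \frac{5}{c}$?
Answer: $-386$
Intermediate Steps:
$L{\left(Z \right)} = 1$
$\left(\left(K{\left(-2 \right)} + L{\left(4 \right)}\right)^{2} Q{\left(Y \right)} + 0\right) - 511 = \left(\left(\left(-2\right)^{2} + 1\right)^{2} \left(- \frac{5}{-1}\right) + 0\right) - 511 = \left(\left(4 + 1\right)^{2} \left(\left(-5\right) \left(-1\right)\right) + 0\right) - 511 = \left(5^{2} \cdot 5 + 0\right) - 511 = \left(25 \cdot 5 + 0\right) - 511 = \left(125 + 0\right) - 511 = 125 - 511 = -386$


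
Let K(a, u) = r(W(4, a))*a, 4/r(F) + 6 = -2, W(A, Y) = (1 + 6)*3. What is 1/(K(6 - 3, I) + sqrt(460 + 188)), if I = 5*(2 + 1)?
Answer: 2/861 + 8*sqrt(2)/287 ≈ 0.041743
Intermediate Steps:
W(A, Y) = 21 (W(A, Y) = 7*3 = 21)
I = 15 (I = 5*3 = 15)
r(F) = -1/2 (r(F) = 4/(-6 - 2) = 4/(-8) = 4*(-1/8) = -1/2)
K(a, u) = -a/2
1/(K(6 - 3, I) + sqrt(460 + 188)) = 1/(-(6 - 3)/2 + sqrt(460 + 188)) = 1/(-1/2*3 + sqrt(648)) = 1/(-3/2 + 18*sqrt(2))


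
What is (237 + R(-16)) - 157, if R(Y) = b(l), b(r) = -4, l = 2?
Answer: 76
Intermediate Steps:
R(Y) = -4
(237 + R(-16)) - 157 = (237 - 4) - 157 = 233 - 157 = 76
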